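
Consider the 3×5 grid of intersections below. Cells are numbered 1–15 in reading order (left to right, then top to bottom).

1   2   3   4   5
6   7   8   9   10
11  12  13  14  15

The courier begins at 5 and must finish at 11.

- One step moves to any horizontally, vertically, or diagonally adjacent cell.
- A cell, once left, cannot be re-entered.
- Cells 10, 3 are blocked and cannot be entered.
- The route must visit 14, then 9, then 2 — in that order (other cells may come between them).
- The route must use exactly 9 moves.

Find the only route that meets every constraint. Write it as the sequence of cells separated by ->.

5 -> 4 -> 8 -> 14 -> 9 -> 13 -> 7 -> 2 -> 6 -> 11

The waypoints must appear in the order 14, 9, 2, with no cell reused.
Route from 5: left 1 to 4, down-left 1 to 8, down-right 1 to 14, up 1 to 9, down-left 1 to 13, up-left 1 to 7, up 1 to 2, down-left 1 to 6, down 1 to 11 — 9 moves in all.
Check: order respected (14 at step 3, 9 at step 4, 2 at step 7); 9 moves as required.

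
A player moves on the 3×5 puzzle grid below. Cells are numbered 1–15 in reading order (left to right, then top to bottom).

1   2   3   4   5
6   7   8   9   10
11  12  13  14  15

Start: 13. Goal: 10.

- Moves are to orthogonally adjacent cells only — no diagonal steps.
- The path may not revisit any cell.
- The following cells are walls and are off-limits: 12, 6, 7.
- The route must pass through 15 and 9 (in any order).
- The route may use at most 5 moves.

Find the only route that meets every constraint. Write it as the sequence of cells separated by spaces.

13 8 9 14 15 10

Any route must reach 15 and 9 and still end at 10 within 5 moves, so the order of the required stops is forced.
Route from 13: up to 8, right to 9, down to 14, right to 15, up to 10 — 5 moves in all.
Check: all required cells visited; 5 ≤ 5 moves.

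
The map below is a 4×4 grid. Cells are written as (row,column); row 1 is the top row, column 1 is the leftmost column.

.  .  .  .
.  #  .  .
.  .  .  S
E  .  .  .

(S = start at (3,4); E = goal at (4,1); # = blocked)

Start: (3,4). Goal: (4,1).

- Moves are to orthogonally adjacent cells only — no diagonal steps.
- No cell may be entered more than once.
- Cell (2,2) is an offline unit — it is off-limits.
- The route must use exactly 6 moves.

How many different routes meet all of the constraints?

7

Need simple routes of exactly 6 moves from (3,4) to (4,1) (Manhattan distance 4, so 1 moves are spent on a detour and 1 undoing it).
Enumerating: (3,4) (2,4) (2,3) (3,3) (4,3) (4,2) (4,1) | (3,4) (2,4) (2,3) (3,3) (3,2) (4,2) (4,1) | (3,4) (2,4) (2,3) (3,3) (3,2) (3,1) (4,1) | (3,4) (4,4) (4,3) (3,3) (3,2) (4,2) (4,1) | (3,4) (4,4) (4,3) (3,3) (3,2) (3,1) (4,1) | (3,4) (4,4) (4,3) (4,2) (3,2) (3,1) (4,1) | (3,4) (3,3) (4,3) (4,2) (3,2) (3,1) (4,1).
That gives 7 routes.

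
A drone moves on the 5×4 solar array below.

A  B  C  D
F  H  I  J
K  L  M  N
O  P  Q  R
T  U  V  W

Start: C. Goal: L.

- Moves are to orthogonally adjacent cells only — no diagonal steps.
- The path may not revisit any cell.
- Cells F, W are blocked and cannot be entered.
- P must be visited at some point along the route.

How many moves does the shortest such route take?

5

Any route passes through P somewhere between C and L. Summing Manhattan distances along the two legs (C → P → L) gives a lower bound of 4 + 1 = 5 moves.
A route of 5 moves achieves this: C → I → M → Q → P → L.
Since 5 matches the lower bound, it is optimal.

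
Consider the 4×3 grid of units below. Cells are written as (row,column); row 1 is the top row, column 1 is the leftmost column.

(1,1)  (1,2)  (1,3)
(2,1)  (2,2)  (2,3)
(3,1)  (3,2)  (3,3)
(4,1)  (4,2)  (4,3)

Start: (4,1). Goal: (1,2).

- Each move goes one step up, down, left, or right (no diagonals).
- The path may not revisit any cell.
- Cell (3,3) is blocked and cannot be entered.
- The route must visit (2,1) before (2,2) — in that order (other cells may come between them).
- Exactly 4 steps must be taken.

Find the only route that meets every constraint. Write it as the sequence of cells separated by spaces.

The waypoints must appear in the order (2,1), (2,2), with no cell reused.
Route from (4,1): 2× up (reaching (2,1)), right to (2,2), up to (1,2) — 4 moves in all.
Check: order respected ((2,1) at step 2, (2,2) at step 3); 4 moves as required.

(4,1) (3,1) (2,1) (2,2) (1,2)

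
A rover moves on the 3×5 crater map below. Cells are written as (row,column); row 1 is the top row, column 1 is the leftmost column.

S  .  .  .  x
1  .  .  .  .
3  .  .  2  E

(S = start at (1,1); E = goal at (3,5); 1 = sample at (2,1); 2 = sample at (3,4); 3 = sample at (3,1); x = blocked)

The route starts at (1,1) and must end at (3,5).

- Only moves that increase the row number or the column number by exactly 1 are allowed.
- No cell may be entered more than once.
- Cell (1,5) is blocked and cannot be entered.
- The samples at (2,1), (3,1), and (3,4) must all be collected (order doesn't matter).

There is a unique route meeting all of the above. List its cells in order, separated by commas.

Moves only go right or down, so the column and row indices never decrease.
Route from (1,1): 2× down (reaching (3,1)), 4× right (reaching (3,5)) — 6 moves in all.
Check: all required cells visited.

(1,1), (2,1), (3,1), (3,2), (3,3), (3,4), (3,5)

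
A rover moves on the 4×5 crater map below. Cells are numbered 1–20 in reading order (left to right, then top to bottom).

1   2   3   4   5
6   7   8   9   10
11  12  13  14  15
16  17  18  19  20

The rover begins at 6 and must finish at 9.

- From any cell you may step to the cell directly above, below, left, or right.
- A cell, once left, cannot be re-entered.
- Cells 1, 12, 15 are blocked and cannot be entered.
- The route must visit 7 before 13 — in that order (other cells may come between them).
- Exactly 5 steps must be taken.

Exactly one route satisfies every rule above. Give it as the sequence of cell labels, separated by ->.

The waypoints must appear in the order 7, 13, with no cell reused.
Route from 6: 2× right (reaching 8), down to 13, right to 14, up to 9 — 5 moves in all.
Check: order respected (7 at step 1, 13 at step 3); 5 moves as required.

6 -> 7 -> 8 -> 13 -> 14 -> 9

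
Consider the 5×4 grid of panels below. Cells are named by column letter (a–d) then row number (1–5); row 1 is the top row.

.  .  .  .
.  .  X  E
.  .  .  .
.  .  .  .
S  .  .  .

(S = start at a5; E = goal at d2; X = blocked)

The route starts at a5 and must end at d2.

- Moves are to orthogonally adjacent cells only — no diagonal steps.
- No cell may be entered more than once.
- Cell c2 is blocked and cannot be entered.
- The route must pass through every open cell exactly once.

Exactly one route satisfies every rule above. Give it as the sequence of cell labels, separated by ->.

a5 -> b5 -> c5 -> d5 -> d4 -> d3 -> c3 -> c4 -> b4 -> a4 -> a3 -> b3 -> b2 -> a2 -> a1 -> b1 -> c1 -> d1 -> d2

Need to visit all 19 open cells exactly once, starting at a5 and ending at d2.
Cell d5 has only two open neighbours (d4 and c5), so the path must pass straight through it: one of those is the cell it's entered from and the other is where it exits.
Route from a5: right 3 to d5, up 2 to d3, left 1 to c3, down 1 to c4, left 2 to a4, up 1 to a3, right 1 to b3, up 1 to b2, left 1 to a2, up 1 to a1, right 3 to d1, down 1 to d2 — 18 moves in all.
Check: all 19 open cells covered.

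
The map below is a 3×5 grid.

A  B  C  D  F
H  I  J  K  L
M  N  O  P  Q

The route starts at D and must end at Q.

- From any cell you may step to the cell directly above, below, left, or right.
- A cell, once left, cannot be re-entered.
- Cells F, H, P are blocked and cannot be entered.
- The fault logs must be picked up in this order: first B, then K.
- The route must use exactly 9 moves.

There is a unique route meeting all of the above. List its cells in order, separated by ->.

D -> C -> B -> I -> N -> O -> J -> K -> L -> Q

The waypoints must appear in the order B, K, with no cell reused.
Route from D: left 2 to B, down 2 to N, right 1 to O, up 1 to J, right 2 to L, down 1 to Q — 9 moves in all.
Check: order respected (B at step 2, K at step 7); 9 moves as required.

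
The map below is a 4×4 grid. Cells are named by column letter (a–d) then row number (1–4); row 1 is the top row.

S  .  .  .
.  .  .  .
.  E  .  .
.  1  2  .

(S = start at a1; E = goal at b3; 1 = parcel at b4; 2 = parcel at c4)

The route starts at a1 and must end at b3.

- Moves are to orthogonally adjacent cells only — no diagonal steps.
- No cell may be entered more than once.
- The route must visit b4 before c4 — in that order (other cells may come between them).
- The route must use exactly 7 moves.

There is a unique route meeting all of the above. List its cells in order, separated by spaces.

a1 a2 a3 a4 b4 c4 c3 b3

The waypoints must appear in the order b4, c4, with no cell reused.
Route from a1: 3× down (reaching a4), 2× right (reaching c4), up to c3, left to b3 — 7 moves in all.
Check: order respected (1 at step 4, 2 at step 5); 7 moves as required.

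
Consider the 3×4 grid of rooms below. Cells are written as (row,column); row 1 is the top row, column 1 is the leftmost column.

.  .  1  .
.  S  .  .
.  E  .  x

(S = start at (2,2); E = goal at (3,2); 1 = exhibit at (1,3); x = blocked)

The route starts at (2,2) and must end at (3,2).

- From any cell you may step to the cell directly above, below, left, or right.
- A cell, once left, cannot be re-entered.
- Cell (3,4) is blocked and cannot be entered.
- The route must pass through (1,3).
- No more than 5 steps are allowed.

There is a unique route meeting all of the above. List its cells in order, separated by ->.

(2,2) -> (1,2) -> (1,3) -> (2,3) -> (3,3) -> (3,2)

The budget equals the shortest possible length, so every move has to be on a shortest route through the required cells.
Route from (2,2): up 1 to (1,2), right 1 to (1,3), down 2 to (3,3), left 1 to (3,2) — 5 moves in all.
Check: all required cells visited; 5 ≤ 5 moves.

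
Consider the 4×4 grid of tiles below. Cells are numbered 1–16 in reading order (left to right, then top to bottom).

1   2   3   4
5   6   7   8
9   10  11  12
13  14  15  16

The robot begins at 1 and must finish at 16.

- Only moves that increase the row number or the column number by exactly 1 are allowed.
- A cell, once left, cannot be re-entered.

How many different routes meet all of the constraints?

A right/down-only route from 1 to 16 makes exactly 3 down-moves and 3 right-moves in some order.
With no other constraints that would be C(6,3) = 20 routes.
That gives 20 routes.

20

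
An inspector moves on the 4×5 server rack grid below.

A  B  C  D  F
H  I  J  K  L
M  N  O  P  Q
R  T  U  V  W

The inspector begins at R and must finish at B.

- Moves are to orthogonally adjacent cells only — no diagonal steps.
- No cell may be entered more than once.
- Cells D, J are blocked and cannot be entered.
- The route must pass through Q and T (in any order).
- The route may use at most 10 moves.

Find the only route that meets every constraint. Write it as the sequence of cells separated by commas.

R, T, U, V, W, Q, P, O, N, I, B

The budget equals the shortest possible length, so every move has to be on a shortest route through the required cells.
Route from R: right 4 to W, up 1 to Q, left 3 to N, up 2 to B — 10 moves in all.
Check: all required cells visited; 10 ≤ 10 moves.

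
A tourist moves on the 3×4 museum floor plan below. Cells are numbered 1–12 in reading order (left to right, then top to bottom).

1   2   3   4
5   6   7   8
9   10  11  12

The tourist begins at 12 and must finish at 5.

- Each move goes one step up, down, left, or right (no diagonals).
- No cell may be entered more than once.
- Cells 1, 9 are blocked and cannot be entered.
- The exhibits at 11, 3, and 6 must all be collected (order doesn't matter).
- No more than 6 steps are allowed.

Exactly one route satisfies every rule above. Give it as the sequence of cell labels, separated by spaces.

12 11 7 3 2 6 5

Any route must reach 11, 3, and 6 and still end at 5 within 6 moves, so the order of the required stops is forced.
Route from 12: left 1 to 11, up 2 to 3, left 1 to 2, down 1 to 6, left 1 to 5 — 6 moves in all.
Check: all required cells visited; 6 ≤ 6 moves.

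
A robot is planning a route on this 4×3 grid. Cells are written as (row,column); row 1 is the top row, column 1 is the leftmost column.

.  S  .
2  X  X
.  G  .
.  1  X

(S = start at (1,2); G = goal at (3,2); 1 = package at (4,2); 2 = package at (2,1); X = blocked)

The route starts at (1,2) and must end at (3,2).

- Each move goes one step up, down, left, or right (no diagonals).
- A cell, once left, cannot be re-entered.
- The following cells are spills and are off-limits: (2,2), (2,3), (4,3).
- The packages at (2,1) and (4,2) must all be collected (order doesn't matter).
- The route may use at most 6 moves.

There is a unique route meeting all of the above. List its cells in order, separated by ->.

The budget equals the shortest possible length, so every move has to be on a shortest route through the required cells.
Route from (1,2): left 1 to (1,1), down 3 to (4,1), right 1 to (4,2), up 1 to (3,2) — 6 moves in all.
Check: all required cells visited; 6 ≤ 6 moves.

(1,2) -> (1,1) -> (2,1) -> (3,1) -> (4,1) -> (4,2) -> (3,2)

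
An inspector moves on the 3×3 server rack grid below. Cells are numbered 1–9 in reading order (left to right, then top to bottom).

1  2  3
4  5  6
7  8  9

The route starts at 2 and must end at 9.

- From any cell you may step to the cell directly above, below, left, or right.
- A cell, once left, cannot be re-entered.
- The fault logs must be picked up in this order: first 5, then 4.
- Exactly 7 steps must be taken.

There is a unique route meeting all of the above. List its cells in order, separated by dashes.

2 - 3 - 6 - 5 - 4 - 7 - 8 - 9

The waypoints must appear in the order 5, 4, with no cell reused.
Route from 2: right 1 to 3, down 1 to 6, left 2 to 4, down 1 to 7, right 2 to 9 — 7 moves in all.
Check: order respected (5 at step 3, 4 at step 4); 7 moves as required.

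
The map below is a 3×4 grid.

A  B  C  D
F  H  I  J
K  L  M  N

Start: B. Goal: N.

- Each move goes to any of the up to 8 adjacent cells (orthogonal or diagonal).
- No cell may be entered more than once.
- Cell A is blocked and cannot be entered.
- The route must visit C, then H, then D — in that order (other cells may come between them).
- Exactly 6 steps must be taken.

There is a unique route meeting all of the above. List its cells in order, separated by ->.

B -> C -> H -> I -> D -> J -> N

The waypoints must appear in the order C, H, D, with no cell reused.
Route from B: right to C, down-left to H, right to I, up-right to D, 2× down (reaching N) — 6 moves in all.
Check: order respected (C at step 1, H at step 2, D at step 4); 6 moves as required.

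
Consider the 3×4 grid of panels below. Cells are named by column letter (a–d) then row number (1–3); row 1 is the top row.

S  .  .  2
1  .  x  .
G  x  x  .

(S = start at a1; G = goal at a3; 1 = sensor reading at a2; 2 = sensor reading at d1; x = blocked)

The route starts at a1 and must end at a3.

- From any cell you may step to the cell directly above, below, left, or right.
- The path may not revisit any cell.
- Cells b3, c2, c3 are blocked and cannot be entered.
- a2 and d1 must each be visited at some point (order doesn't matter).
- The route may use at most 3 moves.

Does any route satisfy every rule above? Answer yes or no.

no

Even ignoring the no-revisit rule, getting from a1 to a3, taking the cheapest ordering a1 → d1 → a2 → a3 needs at least 3 + 4 + 1 = 8 moves (Manhattan distance per leg), which exceeds the 3-move limit.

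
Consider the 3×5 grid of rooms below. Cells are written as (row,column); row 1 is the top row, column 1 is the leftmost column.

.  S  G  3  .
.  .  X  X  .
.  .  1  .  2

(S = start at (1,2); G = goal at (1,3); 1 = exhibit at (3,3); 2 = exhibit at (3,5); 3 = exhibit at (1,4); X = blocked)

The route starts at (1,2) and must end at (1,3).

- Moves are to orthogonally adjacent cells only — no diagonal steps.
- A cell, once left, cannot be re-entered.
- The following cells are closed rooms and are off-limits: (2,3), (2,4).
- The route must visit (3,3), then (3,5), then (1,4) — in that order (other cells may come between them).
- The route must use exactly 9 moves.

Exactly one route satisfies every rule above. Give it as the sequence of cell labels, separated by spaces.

The waypoints must appear in the order (3,3), (3,5), (1,4), with no cell reused.
Route from (1,2): 2× down (reaching (3,2)), 3× right (reaching (3,5)), 2× up (reaching (1,5)), 2× left (reaching (1,3)) — 9 moves in all.
Check: order respected (1 at step 3, 2 at step 5, 3 at step 8); 9 moves as required.

(1,2) (2,2) (3,2) (3,3) (3,4) (3,5) (2,5) (1,5) (1,4) (1,3)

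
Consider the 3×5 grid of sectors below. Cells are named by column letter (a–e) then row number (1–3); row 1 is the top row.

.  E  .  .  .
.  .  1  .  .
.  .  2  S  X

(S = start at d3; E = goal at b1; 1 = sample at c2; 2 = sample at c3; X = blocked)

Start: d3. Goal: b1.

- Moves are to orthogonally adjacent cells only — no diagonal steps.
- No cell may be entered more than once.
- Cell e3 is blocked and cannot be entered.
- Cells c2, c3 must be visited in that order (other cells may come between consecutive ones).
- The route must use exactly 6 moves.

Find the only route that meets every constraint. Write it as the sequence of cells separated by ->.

The waypoints must appear in the order c2, c3, with no cell reused.
Route from d3: up 1 to d2, left 1 to c2, down 1 to c3, left 1 to b3, up 2 to b1 — 6 moves in all.
Check: order respected (1 at step 2, 2 at step 3); 6 moves as required.

d3 -> d2 -> c2 -> c3 -> b3 -> b2 -> b1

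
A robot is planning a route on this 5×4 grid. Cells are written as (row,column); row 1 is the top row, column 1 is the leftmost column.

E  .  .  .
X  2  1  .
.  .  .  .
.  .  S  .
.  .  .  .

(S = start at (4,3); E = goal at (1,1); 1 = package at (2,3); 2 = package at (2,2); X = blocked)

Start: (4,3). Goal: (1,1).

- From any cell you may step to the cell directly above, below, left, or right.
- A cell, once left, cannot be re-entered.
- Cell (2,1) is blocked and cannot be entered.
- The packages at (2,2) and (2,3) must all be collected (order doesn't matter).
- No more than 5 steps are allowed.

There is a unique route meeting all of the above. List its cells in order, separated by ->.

(4,3) -> (3,3) -> (2,3) -> (2,2) -> (1,2) -> (1,1)

The budget equals the shortest possible length, so every move has to be on a shortest route through the required cells.
Route from (4,3): up 2 to (2,3), left 1 to (2,2), up 1 to (1,2), left 1 to (1,1) — 5 moves in all.
Check: all required cells visited; 5 ≤ 5 moves.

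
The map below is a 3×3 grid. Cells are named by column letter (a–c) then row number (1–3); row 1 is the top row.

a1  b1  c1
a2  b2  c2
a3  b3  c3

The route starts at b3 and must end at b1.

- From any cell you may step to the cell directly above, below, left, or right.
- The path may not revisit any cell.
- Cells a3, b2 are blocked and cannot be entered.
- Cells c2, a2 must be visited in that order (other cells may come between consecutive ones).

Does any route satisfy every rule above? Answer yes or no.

a2 must be visited but has only one open neighbour (a1), and it is neither the start nor the goal — the route would have to enter and leave through a1, re-entering it.

no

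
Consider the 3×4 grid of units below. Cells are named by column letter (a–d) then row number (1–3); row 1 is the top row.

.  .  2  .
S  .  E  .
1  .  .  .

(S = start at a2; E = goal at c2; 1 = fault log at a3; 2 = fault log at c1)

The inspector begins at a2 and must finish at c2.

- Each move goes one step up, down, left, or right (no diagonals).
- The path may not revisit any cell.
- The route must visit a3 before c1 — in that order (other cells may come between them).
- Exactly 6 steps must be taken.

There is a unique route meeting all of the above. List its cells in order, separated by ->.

The waypoints must appear in the order a3, c1, with no cell reused.
Route from a2: down to a3, right to b3, 2× up (reaching b1), right to c1, down to c2 — 6 moves in all.
Check: order respected (1 at step 1, 2 at step 5); 6 moves as required.

a2 -> a3 -> b3 -> b2 -> b1 -> c1 -> c2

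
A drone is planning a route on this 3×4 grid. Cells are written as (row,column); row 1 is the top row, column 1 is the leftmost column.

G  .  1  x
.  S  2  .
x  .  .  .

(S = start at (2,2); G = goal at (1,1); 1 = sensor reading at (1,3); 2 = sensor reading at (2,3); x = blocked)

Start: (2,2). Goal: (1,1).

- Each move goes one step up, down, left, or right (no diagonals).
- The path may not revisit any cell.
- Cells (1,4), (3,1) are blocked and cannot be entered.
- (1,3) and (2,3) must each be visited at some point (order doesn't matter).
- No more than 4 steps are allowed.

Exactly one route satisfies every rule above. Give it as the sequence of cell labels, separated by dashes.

Any route must reach (1,3) and (2,3) and still end at (1,1) within 4 moves, so the order of the required stops is forced.
Route from (2,2): right 1 to (2,3), up 1 to (1,3), left 2 to (1,1) — 4 moves in all.
Check: all required cells visited; 4 ≤ 4 moves.

(2,2) - (2,3) - (1,3) - (1,2) - (1,1)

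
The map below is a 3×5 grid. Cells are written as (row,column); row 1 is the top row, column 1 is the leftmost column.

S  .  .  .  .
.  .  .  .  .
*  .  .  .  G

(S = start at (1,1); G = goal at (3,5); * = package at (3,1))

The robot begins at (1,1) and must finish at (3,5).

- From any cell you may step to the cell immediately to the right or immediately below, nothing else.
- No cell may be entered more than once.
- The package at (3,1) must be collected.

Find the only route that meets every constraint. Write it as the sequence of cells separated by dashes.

Moves only go right or down, so the column and row indices never decrease.
Route from (1,1): 2× down (reaching (3,1)), 4× right (reaching (3,5)) — 6 moves in all.
Check: all required cells visited.

(1,1) - (2,1) - (3,1) - (3,2) - (3,3) - (3,4) - (3,5)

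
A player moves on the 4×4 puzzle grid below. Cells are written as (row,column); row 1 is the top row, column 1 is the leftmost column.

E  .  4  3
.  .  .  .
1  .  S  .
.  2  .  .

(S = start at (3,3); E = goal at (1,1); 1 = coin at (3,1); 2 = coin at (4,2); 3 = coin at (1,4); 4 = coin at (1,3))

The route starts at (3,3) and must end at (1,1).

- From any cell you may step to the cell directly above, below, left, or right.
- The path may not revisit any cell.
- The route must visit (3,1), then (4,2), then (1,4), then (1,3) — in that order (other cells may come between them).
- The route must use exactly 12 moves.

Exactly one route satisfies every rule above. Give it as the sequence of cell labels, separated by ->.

The waypoints must appear in the order (3,1), (4,2), (1,4), (1,3), with no cell reused.
Route from (3,3): 2× left (reaching (3,1)), down to (4,1), 3× right (reaching (4,4)), 3× up (reaching (1,4)), 3× left (reaching (1,1)) — 12 moves in all.
Check: order respected (1 at step 2, 2 at step 4, 3 at step 9, 4 at step 10); 12 moves as required.

(3,3) -> (3,2) -> (3,1) -> (4,1) -> (4,2) -> (4,3) -> (4,4) -> (3,4) -> (2,4) -> (1,4) -> (1,3) -> (1,2) -> (1,1)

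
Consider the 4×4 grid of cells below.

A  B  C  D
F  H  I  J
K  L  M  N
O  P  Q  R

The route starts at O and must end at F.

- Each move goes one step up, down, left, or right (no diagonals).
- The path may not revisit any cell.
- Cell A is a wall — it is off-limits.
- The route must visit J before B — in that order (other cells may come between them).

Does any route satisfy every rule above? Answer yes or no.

yes

One route that works: O → K → L → M → I → J → D → C → B → H → F.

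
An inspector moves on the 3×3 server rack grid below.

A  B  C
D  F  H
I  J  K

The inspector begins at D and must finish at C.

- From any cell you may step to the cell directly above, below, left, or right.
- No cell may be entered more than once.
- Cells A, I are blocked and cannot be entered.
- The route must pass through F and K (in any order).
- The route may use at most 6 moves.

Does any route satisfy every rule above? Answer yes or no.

One route that works: D → F → J → K → H → C.

yes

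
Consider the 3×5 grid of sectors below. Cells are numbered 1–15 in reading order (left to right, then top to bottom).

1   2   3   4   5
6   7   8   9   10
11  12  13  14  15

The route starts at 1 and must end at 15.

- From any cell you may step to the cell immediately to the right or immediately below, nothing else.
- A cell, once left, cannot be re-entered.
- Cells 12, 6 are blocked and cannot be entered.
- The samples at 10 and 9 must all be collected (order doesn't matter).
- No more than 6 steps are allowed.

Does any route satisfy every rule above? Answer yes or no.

One route that works: 1 → 2 → 7 → 8 → 9 → 10 → 15.

yes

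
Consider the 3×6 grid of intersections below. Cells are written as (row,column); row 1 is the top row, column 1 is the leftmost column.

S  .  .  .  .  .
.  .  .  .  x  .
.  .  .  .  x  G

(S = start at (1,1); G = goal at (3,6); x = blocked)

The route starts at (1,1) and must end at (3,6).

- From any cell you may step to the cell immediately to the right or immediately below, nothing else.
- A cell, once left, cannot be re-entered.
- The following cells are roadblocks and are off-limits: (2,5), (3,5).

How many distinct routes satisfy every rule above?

A right/down-only route from (1,1) to (3,6) makes exactly 2 down-moves and 5 right-moves in some order.
With no other constraints that would be C(7,2) = 21 routes.
Subtract routes through each blocked cell (inclusion–exclusion for overlaps): − through (2,5): 10 − through (3,5): 15 + through (2,5)&(3,5): 5 → 1.
That gives 1 route.

1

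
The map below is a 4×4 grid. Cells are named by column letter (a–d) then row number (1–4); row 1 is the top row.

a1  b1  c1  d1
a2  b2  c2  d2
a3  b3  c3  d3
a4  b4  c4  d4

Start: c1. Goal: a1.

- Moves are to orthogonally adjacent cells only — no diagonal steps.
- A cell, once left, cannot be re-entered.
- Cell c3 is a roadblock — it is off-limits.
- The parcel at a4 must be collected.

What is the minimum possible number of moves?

8

Any route passes through a4 somewhere between c1 and a1. Summing Manhattan distances along the two legs (c1 → a4 → a1) gives a lower bound of 5 + 3 = 8 moves.
A route of 8 moves achieves this: c1 → c2 → b2 → b3 → b4 → a4 → a3 → a2 → a1.
Since 8 matches the lower bound, it is optimal.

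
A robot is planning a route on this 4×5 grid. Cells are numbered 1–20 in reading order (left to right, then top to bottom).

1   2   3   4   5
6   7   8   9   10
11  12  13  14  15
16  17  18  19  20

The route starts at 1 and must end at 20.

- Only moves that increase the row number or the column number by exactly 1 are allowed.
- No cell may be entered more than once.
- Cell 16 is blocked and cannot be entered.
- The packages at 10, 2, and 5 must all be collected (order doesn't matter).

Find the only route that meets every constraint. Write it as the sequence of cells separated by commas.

1, 2, 3, 4, 5, 10, 15, 20

Moves only go right or down, so the column and row indices never decrease.
Route from 1: 4× right (reaching 5), 3× down (reaching 20) — 7 moves in all.
Check: all required cells visited.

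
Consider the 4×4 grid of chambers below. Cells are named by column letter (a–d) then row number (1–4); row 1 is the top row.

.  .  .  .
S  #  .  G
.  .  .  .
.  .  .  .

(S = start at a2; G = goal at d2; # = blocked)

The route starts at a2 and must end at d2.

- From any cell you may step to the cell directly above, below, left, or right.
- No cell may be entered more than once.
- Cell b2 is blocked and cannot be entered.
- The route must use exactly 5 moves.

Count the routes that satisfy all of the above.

Need simple routes of exactly 5 moves from a2 to d2 (Manhattan distance 3, so 1 moves are spent on a detour and 1 undoing it).
Enumerating: a2 a1 b1 c1 c2 d2 | a2 a1 b1 c1 d1 d2 | a2 a3 b3 c3 c2 d2 | a2 a3 b3 c3 d3 d2.
That gives 4 routes.

4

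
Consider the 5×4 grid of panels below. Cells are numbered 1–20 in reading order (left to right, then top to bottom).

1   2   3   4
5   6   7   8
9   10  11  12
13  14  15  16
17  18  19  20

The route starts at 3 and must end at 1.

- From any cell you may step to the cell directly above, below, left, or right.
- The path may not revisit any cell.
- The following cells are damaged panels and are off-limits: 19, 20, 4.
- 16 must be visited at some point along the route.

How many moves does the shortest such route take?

10

Any route passes through 16 somewhere between 3 and 1. Summing Manhattan distances along the two legs (3 → 16 → 1) gives a lower bound of 4 + 6 = 10 moves.
A route of 10 moves achieves this: 3 → 7 → 11 → 12 → 16 → 15 → 14 → 10 → 6 → 2 → 1.
Since 10 matches the lower bound, it is optimal.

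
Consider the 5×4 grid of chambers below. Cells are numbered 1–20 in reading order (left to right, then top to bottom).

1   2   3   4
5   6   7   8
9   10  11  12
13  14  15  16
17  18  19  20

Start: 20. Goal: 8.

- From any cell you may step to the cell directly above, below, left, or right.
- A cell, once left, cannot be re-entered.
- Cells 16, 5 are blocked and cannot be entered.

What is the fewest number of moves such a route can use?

The Manhattan distance from 20 to 8 is |5−2| + |4−4| = 3, so at least 3 moves are needed.
That bound ignores the blocked cells. Measuring each leg by the fewest moves that actually steer around them (20→8: 5) raises the lower bound to 5.
A route of 5 moves exists: 20 → 19 → 15 → 11 → 7 → 8.
Since 5 matches that lower bound, it is optimal.

5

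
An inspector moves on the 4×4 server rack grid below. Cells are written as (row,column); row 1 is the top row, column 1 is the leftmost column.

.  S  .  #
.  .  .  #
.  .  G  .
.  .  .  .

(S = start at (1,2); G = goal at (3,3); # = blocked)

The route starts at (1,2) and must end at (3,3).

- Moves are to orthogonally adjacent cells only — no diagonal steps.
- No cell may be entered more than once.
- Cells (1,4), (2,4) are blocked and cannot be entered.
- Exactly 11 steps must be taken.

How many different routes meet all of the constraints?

Need simple routes of exactly 11 moves from (1,2) to (3,3) (Manhattan distance 3, so 4 moves are spent on a detour and 4 undoing it).
Enumerating: (1,2) (1,1) (2,1) (2,2) (3,2) (3,1) (4,1) (4,2) (4,3) (4,4) (3,4) (3,3) | (1,2) (1,3) (2,3) (2,2) (3,2) (3,1) (4,1) (4,2) (4,3) (4,4) (3,4) (3,3) | (1,2) (1,3) (2,3) (2,2) (2,1) (3,1) (4,1) (4,2) (4,3) (4,4) (3,4) (3,3) | (1,2) (1,3) (2,3) (2,2) (2,1) (3,1) (3,2) (4,2) (4,3) (4,4) (3,4) (3,3).
That gives 4 routes.

4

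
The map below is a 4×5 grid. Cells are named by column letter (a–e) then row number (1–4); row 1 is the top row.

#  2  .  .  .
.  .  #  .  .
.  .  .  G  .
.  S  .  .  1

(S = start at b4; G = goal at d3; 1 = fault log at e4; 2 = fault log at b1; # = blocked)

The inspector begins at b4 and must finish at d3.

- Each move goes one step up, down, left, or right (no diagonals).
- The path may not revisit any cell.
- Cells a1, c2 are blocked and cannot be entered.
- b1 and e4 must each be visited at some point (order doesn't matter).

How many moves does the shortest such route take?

Any route passes through b1 and e4 in some order between b4 and d3. Summing Manhattan distances along each leg and taking the cheapest ordering (b4 → b1 → e4 → d3) gives a lower bound of 3 + 6 + 2 = 11 moves.
A route of 11 moves achieves this: b4 → b3 → b2 → b1 → c1 → d1 → d2 → e2 → e3 → e4 → d4 → d3.
Since 11 matches the lower bound, it is optimal.

11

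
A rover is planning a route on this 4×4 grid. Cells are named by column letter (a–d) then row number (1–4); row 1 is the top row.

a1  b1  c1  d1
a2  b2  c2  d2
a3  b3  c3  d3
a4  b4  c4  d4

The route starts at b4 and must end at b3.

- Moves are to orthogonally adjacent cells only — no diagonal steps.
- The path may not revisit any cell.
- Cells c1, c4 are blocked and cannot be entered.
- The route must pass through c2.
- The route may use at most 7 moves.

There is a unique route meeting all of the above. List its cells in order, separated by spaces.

Any route must reach c2 and still end at b3 within 7 moves, so the order of the required stops is forced.
Route from b4: left 1 to a4, up 2 to a2, right 2 to c2, down 1 to c3, left 1 to b3 — 7 moves in all.
Check: all required cells visited; 7 ≤ 7 moves.

b4 a4 a3 a2 b2 c2 c3 b3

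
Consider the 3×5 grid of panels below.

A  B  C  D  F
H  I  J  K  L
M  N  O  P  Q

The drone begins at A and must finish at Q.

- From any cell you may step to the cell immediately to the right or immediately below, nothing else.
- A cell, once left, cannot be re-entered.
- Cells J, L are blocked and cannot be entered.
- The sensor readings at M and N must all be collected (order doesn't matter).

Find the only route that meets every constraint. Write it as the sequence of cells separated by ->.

A -> H -> M -> N -> O -> P -> Q

Moves only go right or down, so the column and row indices never decrease.
Route from A: down 2 to M, right 4 to Q — 6 moves in all.
Check: all required cells visited.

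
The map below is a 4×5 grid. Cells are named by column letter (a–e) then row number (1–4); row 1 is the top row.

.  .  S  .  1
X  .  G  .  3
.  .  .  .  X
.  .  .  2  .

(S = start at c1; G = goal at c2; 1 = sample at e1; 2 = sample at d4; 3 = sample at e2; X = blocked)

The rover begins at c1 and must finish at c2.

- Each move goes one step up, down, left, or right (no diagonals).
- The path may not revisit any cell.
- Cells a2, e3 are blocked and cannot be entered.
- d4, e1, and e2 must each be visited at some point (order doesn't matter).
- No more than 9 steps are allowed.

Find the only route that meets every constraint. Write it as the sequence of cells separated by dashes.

c1 - d1 - e1 - e2 - d2 - d3 - d4 - c4 - c3 - c2

Any route must reach d4, e1, and e2 and still end at c2 within 9 moves, so the order of the required stops is forced.
Route from c1: right 2 to e1, down 1 to e2, left 1 to d2, down 2 to d4, left 1 to c4, up 2 to c2 — 9 moves in all.
Check: all required cells visited; 9 ≤ 9 moves.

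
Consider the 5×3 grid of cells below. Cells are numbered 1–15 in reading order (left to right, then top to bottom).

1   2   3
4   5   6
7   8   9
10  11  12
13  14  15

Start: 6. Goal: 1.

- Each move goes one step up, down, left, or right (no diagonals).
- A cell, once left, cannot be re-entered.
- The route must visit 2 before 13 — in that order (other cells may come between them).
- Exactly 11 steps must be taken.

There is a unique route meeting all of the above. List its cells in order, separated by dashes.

6 - 3 - 2 - 5 - 8 - 11 - 14 - 13 - 10 - 7 - 4 - 1

The waypoints must appear in the order 2, 13, with no cell reused.
Route from 6: up 1 to 3, left 1 to 2, down 4 to 14, left 1 to 13, up 4 to 1 — 11 moves in all.
Check: order respected (2 at step 2, 13 at step 7); 11 moves as required.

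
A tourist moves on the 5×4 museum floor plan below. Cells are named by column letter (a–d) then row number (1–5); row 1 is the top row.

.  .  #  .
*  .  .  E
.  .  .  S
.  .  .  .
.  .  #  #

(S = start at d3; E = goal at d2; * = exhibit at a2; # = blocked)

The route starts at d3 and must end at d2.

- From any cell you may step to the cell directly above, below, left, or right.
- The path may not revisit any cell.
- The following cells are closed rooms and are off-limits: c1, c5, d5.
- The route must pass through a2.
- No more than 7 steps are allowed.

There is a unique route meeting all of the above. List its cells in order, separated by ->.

The budget equals the shortest possible length, so every move has to be on a shortest route through the required cells.
Route from d3: left 3 to a3, up 1 to a2, right 3 to d2 — 7 moves in all.
Check: all required cells visited; 7 ≤ 7 moves.

d3 -> c3 -> b3 -> a3 -> a2 -> b2 -> c2 -> d2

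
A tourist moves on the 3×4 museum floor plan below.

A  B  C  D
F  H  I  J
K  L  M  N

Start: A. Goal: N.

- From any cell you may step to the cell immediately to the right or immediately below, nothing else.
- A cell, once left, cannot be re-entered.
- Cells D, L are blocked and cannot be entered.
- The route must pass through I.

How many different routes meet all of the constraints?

A right/down-only route from A to N makes exactly 2 down-moves and 3 right-moves in some order.
With no other constraints that would be C(5,2) = 10 routes.
Split at I and multiply the segment counts (each segment already excludes blocked cells): A→I: 3; I→N: 2; product = 6.
That gives 6 routes.

6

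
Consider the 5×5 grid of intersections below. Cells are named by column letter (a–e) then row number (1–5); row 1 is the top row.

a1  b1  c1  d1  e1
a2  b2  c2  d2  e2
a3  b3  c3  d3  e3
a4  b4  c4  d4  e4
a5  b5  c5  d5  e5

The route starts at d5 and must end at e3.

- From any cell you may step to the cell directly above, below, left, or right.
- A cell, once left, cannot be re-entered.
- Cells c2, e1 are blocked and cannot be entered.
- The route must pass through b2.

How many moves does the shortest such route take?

11

Any route passes through b2 somewhere between d5 and e3. Summing Manhattan distances along the two legs (d5 → b2 → e3) gives a lower bound of 5 + 4 = 9 moves.
The shortest route satisfying every rule uses 11 moves: d5 → d4 → d3 → c3 → b3 → b2 → b1 → c1 → d1 → d2 → e2 → e3.
The no-revisit rule (legs can't share cells) pushes the minimum above the 9-move bound; an exhaustive check rules out every length from 9 to 10, leaving 11 as the minimum.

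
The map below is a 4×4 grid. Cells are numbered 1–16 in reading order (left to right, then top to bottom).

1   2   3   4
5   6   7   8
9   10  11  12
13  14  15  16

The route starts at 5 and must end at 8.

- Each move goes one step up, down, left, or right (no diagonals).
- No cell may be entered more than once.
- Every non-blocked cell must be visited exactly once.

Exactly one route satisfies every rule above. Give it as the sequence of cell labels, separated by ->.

Need to visit all 16 open cells exactly once, starting at 5 and ending at 8.
Route from 5: up 1 to 1, right 1 to 2, down 2 to 10, left 1 to 9, down 1 to 13, right 3 to 16, up 1 to 12, left 1 to 11, up 2 to 3, right 1 to 4, down 1 to 8 — 15 moves in all.
Check: all 16 open cells covered.

5 -> 1 -> 2 -> 6 -> 10 -> 9 -> 13 -> 14 -> 15 -> 16 -> 12 -> 11 -> 7 -> 3 -> 4 -> 8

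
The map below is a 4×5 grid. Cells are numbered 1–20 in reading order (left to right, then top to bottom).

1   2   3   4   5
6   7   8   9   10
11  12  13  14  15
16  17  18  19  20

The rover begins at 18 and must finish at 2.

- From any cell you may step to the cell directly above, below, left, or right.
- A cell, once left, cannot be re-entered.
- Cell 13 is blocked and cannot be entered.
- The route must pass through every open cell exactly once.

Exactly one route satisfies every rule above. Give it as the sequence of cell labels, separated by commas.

18, 19, 20, 15, 14, 9, 10, 5, 4, 3, 8, 7, 12, 17, 16, 11, 6, 1, 2

Need to visit all 19 open cells exactly once, starting at 18 and ending at 2.
Cell 16 has only two open neighbours (11 and 17), so the path must pass straight through it: one of those is the cell it's entered from and the other is where it exits.
Route from 18: right 2 to 20, up 1 to 15, left 1 to 14, up 1 to 9, right 1 to 10, up 1 to 5, left 2 to 3, down 1 to 8, left 1 to 7, down 2 to 17, left 1 to 16, up 3 to 1, right 1 to 2 — 18 moves in all.
Check: all 19 open cells covered.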